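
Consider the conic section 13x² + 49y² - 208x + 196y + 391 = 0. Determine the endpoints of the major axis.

(1, -2) and (15, -2)

13(x² - 16x) + 49(y² + 4y) = -391
13(x - 8)² + 49(y + 2)² = -391 + 832 + 196 = 637
Dividing both sides by 637: (x - 8)²/49 + (y + 2)²/13 = 1
Ellipse, center (8, -2), major axis horizontal; a² = 49, b² = 13.
a = 7. Vertices at (h ± a, k).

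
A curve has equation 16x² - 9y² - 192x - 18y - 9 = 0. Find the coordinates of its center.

Collect terms: 16(x² - 12x) -9(y² + 2y) = 9
Complete the square: 16(x - 6)² -9(y + 1)² = 9 + 576 - 9 = 576
Dividing both sides by 576: (x - 6)²/36 - (y + 1)²/64 = 1
Hyperbola with center (6, -1).

(6, -1)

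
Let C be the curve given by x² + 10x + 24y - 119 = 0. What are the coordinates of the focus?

Only x is squared. Complete the square in x: (x + 5)² = -24(y - 6).
Vertex (-5, 6); 4p = -24 so p = -6. Opens down.
Focus is p units from the vertex along the axis: (h, k + p).

(-5, 0)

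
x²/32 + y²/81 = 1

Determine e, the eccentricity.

e = 7/9

Center (0, 0). The larger denominator 81 sits under the y-term, so the major axis is vertical; a² = 81, b² = 32.
c² = a² - b² = 49, so c = 7.
e = c/a = 7/9.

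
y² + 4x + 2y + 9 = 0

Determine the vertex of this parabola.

(-2, -1)

Only y is squared. Complete the square in y: (y + 1)² = -4(x + 2).
Vertex (-2, -1); 4p = -4 so p = -1. Opens left.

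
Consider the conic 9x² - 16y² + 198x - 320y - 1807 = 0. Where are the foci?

9(x² + 22x) -16(y² + 20y) = 1807
Completing the square gives 9(x + 11)² -16(y + 10)² = 1807 + 1089 - 1600 = 1296.
Dividing both sides by 1296: (x + 11)²/144 - (y + 10)²/81 = 1
Hyperbola, center (-11, -10), transverse axis horizontal; a² = 144, b² = 81.
c² = a² + b² = 144 + 81 = 225, so c = 15.
Foci lie on the horizontal axis through the center: (h ± c, k).

(-26, -10) and (4, -10)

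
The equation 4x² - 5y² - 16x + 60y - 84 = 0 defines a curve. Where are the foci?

Group the x- and y-terms: 4(x² - 4x) -5(y² - 12y) = 84
Completing the square gives 4(x - 2)² -5(y - 6)² = 84 + 16 - 180 = -80.
Dividing both sides by -80: (y - 6)²/16 - (x - 2)²/20 = 1
Hyperbola, center (2, 6), transverse axis vertical; a² = 16, b² = 20.
c² = a² + b² = 16 + 20 = 36, so c = 6.
Foci lie on the vertical axis through the center: (h, k ± c).

(2, 0) and (2, 12)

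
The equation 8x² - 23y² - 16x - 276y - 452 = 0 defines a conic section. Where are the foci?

Rearranging, 8(x² - 2x) -23(y² + 12y) = 452.
Complete the square in x and y: 8(x - 1)² -23(y + 6)² = 452 + 8 - 828 = -368
Dividing both sides by -368: (y + 6)²/16 - (x - 1)²/46 = 1
Hyperbola, center (1, -6), transverse axis vertical; a² = 16, b² = 46.
c² = a² + b² = 16 + 46 = 62, so c = √62.
Foci lie on the vertical axis through the center: (h, k ± c).

(1, -6 - √62) and (1, -6 + √62)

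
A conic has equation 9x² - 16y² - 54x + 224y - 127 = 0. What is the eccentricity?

Collect terms: 9(x² - 6x) -16(y² - 14y) = 127
Completing the square gives 9(x - 3)² -16(y - 7)² = 127 + 81 - 784 = -576.
Dividing both sides by -576: (y - 7)²/36 - (x - 3)²/64 = 1
Hyperbola, center (3, 7), transverse axis vertical; a² = 36, b² = 64.
c² = a² + b² = 100, so c = 10.
e = c/a = 10/6 = 5/3.

e = 5/3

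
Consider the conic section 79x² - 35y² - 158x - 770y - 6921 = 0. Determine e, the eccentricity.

e = √3990/35

Rearranging, 79(x² - 2x) -35(y² + 22y) = 6921.
Completing the square gives 79(x - 1)² -35(y + 11)² = 6921 + 79 - 4235 = 2765.
Divide by 2765: (x - 1)²/35 - (y + 11)²/79 = 1
Hyperbola, center (1, -11), transverse axis horizontal; a² = 35, b² = 79.
c² = a² + b² = 114, so c = √114.
e = c/a = √114/√35 = √3990/35.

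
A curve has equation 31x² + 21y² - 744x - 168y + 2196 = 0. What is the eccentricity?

Group the x- and y-terms: 31(x² - 24x) + 21(y² - 8y) = -2196
Complete the square: 31(x - 12)² + 21(y - 4)² = -2196 + 4464 + 336 = 2604
Divide by 2604: (x - 12)²/84 + (y - 4)²/124 = 1
Ellipse, center (12, 4), major axis vertical; a² = 124, b² = 84.
c² = a² - b² = 40, so c = 2√10.
e = c/a = 2√10/2√31 = √310/31.

e = √310/31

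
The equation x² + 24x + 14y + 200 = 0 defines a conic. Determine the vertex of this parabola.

(-12, -4)

Only x is squared. Complete the square in x: (x + 12)² = -14(y + 4).
Vertex (-12, -4); 4p = -14 so p = -7/2. Opens down.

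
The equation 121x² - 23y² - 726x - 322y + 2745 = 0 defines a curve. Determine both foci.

(3, -19) and (3, 5)

Group the x- and y-terms: 121(x² - 6x) -23(y² + 14y) = -2745
121(x - 3)² -23(y + 7)² = -2745 + 1089 - 1127 = -2783
Divide by -2783: (y + 7)²/121 - (x - 3)²/23 = 1
Hyperbola, center (3, -7), transverse axis vertical; a² = 121, b² = 23.
c² = a² + b² = 121 + 23 = 144, so c = 12.
Foci lie on the vertical axis through the center: (h, k ± c).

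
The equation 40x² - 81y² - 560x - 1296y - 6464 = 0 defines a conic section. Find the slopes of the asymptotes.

Group the x- and y-terms: 40(x² - 14x) -81(y² + 16y) = 6464
40(x - 7)² -81(y + 8)² = 6464 + 1960 - 5184 = 3240
Dividing both sides by 3240: (x - 7)²/81 - (y + 8)²/40 = 1
Hyperbola, center (7, -8), transverse axis horizontal; a² = 81, b² = 40.
For a horizontal hyperbola the asymptotes have slope ±b/a.
Here that is ±2√10/9.

2√10/9 and -2√10/9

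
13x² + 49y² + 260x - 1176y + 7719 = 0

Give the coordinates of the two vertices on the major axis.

Group the x- and y-terms: 13(x² + 20x) + 49(y² - 24y) = -7719
Complete the square in x and y: 13(x + 10)² + 49(y - 12)² = -7719 + 1300 + 7056 = 637
Divide through by 637 to get (x + 10)²/49 + (y - 12)²/13 = 1.
Ellipse, center (-10, 12), major axis horizontal; a² = 49, b² = 13.
a = 7. Vertices at (h ± a, k).

(-17, 12) and (-3, 12)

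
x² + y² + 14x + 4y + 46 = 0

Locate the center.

Group the x- and y-terms: (x² + 14x) + (y² + 4y) = -46
Complete the square: (x + 7)² + (y + 2)² = -46 + 49 + 4 = 7
So (x + 7)² + (y + 2)² = 7.
Circle centered at (-7, -2) with r² = 7.

(-7, -2)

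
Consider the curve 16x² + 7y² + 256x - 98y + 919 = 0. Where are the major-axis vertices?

16(x² + 16x) + 7(y² - 14y) = -919
Complete the square in x and y: 16(x + 8)² + 7(y - 7)² = -919 + 1024 + 343 = 448
Divide through by 448 to get (x + 8)²/28 + (y - 7)²/64 = 1.
Ellipse, center (-8, 7), major axis vertical; a² = 64, b² = 28.
a = 8. Vertices at (h, k ± a).

(-8, -1) and (-8, 15)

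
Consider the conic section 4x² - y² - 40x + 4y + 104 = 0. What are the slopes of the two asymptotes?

4(x² - 10x) -(y² - 4y) = -104
Complete the square in x and y: 4(x - 5)² -(y - 2)² = -104 + 100 - 4 = -8
Dividing both sides by -8: (y - 2)²/8 - (x - 5)²/2 = 1
Hyperbola, center (5, 2), transverse axis vertical; a² = 8, b² = 2.
For a vertical hyperbola the asymptotes have slope ±a/b.
Here that is ±2√2/√2 = ±2.

2 and -2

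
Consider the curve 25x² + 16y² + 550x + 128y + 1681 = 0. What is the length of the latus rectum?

64/5

Rearranging, 25(x² + 22x) + 16(y² + 8y) = -1681.
Completing the square gives 25(x + 11)² + 16(y + 4)² = -1681 + 3025 + 256 = 1600.
Divide by 1600: (x + 11)²/64 + (y + 4)²/100 = 1
Ellipse, center (-11, -4), major axis vertical; a² = 100, b² = 64.
Latus rectum length = 2b²/a = 2·64/10 = 64/5.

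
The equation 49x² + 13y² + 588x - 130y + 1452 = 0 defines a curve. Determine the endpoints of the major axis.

(-6, -2) and (-6, 12)

Rearranging, 49(x² + 12x) + 13(y² - 10y) = -1452.
Complete the square in x and y: 49(x + 6)² + 13(y - 5)² = -1452 + 1764 + 325 = 637
Divide through by 637 to get (x + 6)²/13 + (y - 5)²/49 = 1.
Ellipse, center (-6, 5), major axis vertical; a² = 49, b² = 13.
a = 7. Vertices at (h, k ± a).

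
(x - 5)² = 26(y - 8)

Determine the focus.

Vertex (5, 8); 4p = 26 so p = 13/2. Opens up.
Focus is p units from the vertex along the axis: (h, k + p).

(5, 29/2)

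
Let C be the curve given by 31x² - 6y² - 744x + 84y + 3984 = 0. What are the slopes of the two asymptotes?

√186/6 and -√186/6

31(x² - 24x) -6(y² - 14y) = -3984
Completing the square gives 31(x - 12)² -6(y - 7)² = -3984 + 4464 - 294 = 186.
Dividing both sides by 186: (x - 12)²/6 - (y - 7)²/31 = 1
Hyperbola, center (12, 7), transverse axis horizontal; a² = 6, b² = 31.
For a horizontal hyperbola the asymptotes have slope ±b/a.
Here that is ±√31/√6 = ±√186/6.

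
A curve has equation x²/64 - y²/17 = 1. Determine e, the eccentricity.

e = 9/8

Center (0, 0). The positive term is the x-term, so the transverse axis is horizontal; a² = 64, b² = 17.
c² = a² + b² = 81, so c = 9.
e = c/a = 9/8.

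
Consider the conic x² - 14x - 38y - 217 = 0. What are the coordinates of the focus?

Only x is squared. Complete the square in x: (x - 7)² = 38(y + 7).
Vertex (7, -7); 4p = 38 so p = 19/2. Opens up.
Focus is p units from the vertex along the axis: (h, k + p).

(7, 5/2)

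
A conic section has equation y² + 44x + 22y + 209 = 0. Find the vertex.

(-2, -11)

Only y is squared. Complete the square in y: (y + 11)² = -44(x + 2).
Vertex (-2, -11); 4p = -44 so p = -11. Opens left.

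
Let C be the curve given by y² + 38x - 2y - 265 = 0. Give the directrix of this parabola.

Only y is squared. Complete the square in y: (y - 1)² = -38(x - 7).
Vertex (7, 1); 4p = -38 so p = -19/2. Opens left.
Directrix is the vertical line x = h − p = 7 − (-19/2) = 33/2.

x = 33/2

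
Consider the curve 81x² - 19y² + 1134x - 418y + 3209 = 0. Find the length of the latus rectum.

38/9

Group: 81(x² + 14x) -19(y² + 22y) = -3209
Complete the square in x and y: 81(x + 7)² -19(y + 11)² = -3209 + 3969 - 2299 = -1539
Divide through by -1539 to get (y + 11)²/81 - (x + 7)²/19 = 1.
Hyperbola, center (-7, -11), transverse axis vertical; a² = 81, b² = 19.
Latus rectum length = 2b²/a = 2·19/9 = 38/9.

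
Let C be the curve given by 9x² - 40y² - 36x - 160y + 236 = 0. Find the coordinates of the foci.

Collect terms: 9(x² - 4x) -40(y² + 4y) = -236
Completing the square gives 9(x - 2)² -40(y + 2)² = -236 + 36 - 160 = -360.
Divide through by -360 to get (y + 2)²/9 - (x - 2)²/40 = 1.
Hyperbola, center (2, -2), transverse axis vertical; a² = 9, b² = 40.
c² = a² + b² = 9 + 40 = 49, so c = 7.
Foci lie on the vertical axis through the center: (h, k ± c).

(2, -9) and (2, 5)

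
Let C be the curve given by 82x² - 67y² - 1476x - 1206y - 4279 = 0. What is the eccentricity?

Group: 82(x² - 18x) -67(y² + 18y) = 4279
Complete the square: 82(x - 9)² -67(y + 9)² = 4279 + 6642 - 5427 = 5494
Dividing both sides by 5494: (x - 9)²/67 - (y + 9)²/82 = 1
Hyperbola, center (9, -9), transverse axis horizontal; a² = 67, b² = 82.
c² = a² + b² = 149, so c = √149.
e = c/a = √149/√67 = √9983/67.

e = √9983/67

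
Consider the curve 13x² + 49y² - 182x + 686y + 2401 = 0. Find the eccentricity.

e = 6/7

Collect terms: 13(x² - 14x) + 49(y² + 14y) = -2401
13(x - 7)² + 49(y + 7)² = -2401 + 637 + 2401 = 637
Divide by 637: (x - 7)²/49 + (y + 7)²/13 = 1
Ellipse, center (7, -7), major axis horizontal; a² = 49, b² = 13.
c² = a² - b² = 36, so c = 6.
e = c/a = 6/7.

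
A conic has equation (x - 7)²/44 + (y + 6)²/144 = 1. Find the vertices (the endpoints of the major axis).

(7, -18) and (7, 6)

Center (7, -6). The larger denominator 144 sits under the y-term, so the major axis is vertical; a² = 144, b² = 44.
a = 12. Vertices at (h, k ± a).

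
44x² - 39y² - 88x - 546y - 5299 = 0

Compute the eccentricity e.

e = √3237/39

44(x² - 2x) -39(y² + 14y) = 5299
Complete the square: 44(x - 1)² -39(y + 7)² = 5299 + 44 - 1911 = 3432
Divide by 3432: (x - 1)²/78 - (y + 7)²/88 = 1
Hyperbola, center (1, -7), transverse axis horizontal; a² = 78, b² = 88.
c² = a² + b² = 166, so c = √166.
e = c/a = √166/√78 = √3237/39.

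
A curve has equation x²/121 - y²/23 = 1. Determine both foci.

(-12, 0) and (12, 0)

Center (0, 0). The positive term is the x-term, so the transverse axis is horizontal; a² = 121, b² = 23.
c² = a² + b² = 121 + 23 = 144, so c = 12.
Foci lie on the horizontal axis through the center: (h ± c, k).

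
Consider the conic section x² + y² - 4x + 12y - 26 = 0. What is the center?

(2, -6)

Group the x- and y-terms: (x² - 4x) + (y² + 12y) = 26
Completing the square gives (x - 2)² + (y + 6)² = 26 + 4 + 36 = 66.
So (x - 2)² + (y + 6)² = 66.
Circle centered at (2, -6) with r² = 66.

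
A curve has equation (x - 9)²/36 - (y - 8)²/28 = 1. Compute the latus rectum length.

28/3

Center (9, 8). The positive term is the x-term, so the transverse axis is horizontal; a² = 36, b² = 28.
Latus rectum length = 2b²/a = 2·28/6 = 28/3.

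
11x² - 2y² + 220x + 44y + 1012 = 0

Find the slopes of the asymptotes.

Group: 11(x² + 20x) -2(y² - 22y) = -1012
Complete the square in x and y: 11(x + 10)² -2(y - 11)² = -1012 + 1100 - 242 = -154
Dividing both sides by -154: (y - 11)²/77 - (x + 10)²/14 = 1
Hyperbola, center (-10, 11), transverse axis vertical; a² = 77, b² = 14.
For a vertical hyperbola the asymptotes have slope ±a/b.
Here that is ±√77/√14 = ±√22/2.

√22/2 and -√22/2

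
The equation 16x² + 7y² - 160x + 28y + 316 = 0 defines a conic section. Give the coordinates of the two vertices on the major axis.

(5, -6) and (5, 2)

Group the x- and y-terms: 16(x² - 10x) + 7(y² + 4y) = -316
16(x - 5)² + 7(y + 2)² = -316 + 400 + 28 = 112
Divide through by 112 to get (x - 5)²/7 + (y + 2)²/16 = 1.
Ellipse, center (5, -2), major axis vertical; a² = 16, b² = 7.
a = 4. Vertices at (h, k ± a).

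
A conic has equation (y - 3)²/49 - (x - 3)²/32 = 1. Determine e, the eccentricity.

Center (3, 3). The positive term is the y-term, so the transverse axis is vertical; a² = 49, b² = 32.
c² = a² + b² = 81, so c = 9.
e = c/a = 9/7.

e = 9/7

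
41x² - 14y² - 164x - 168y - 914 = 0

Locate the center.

Collect terms: 41(x² - 4x) -14(y² + 12y) = 914
41(x - 2)² -14(y + 6)² = 914 + 164 - 504 = 574
Divide by 574: (x - 2)²/14 - (y + 6)²/41 = 1
Hyperbola with center (2, -6).

(2, -6)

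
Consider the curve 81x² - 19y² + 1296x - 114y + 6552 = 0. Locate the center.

(-8, -3)

Collect terms: 81(x² + 16x) -19(y² + 6y) = -6552
Complete the square in x and y: 81(x + 8)² -19(y + 3)² = -6552 + 5184 - 171 = -1539
Dividing both sides by -1539: (y + 3)²/81 - (x + 8)²/19 = 1
Hyperbola with center (-8, -3).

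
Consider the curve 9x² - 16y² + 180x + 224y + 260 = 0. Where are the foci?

Rearranging, 9(x² + 20x) -16(y² - 14y) = -260.
Complete the square in x and y: 9(x + 10)² -16(y - 7)² = -260 + 900 - 784 = -144
Divide through by -144 to get (y - 7)²/9 - (x + 10)²/16 = 1.
Hyperbola, center (-10, 7), transverse axis vertical; a² = 9, b² = 16.
c² = a² + b² = 9 + 16 = 25, so c = 5.
Foci lie on the vertical axis through the center: (h, k ± c).

(-10, 2) and (-10, 12)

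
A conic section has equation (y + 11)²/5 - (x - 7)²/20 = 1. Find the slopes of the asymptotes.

Center (7, -11). The positive term is the y-term, so the transverse axis is vertical; a² = 5, b² = 20.
For a vertical hyperbola the asymptotes have slope ±a/b.
Here that is ±√5/2√5 = ±1/2.

1/2 and -1/2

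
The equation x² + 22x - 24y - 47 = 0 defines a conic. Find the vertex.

Only x is squared. Complete the square in x: (x + 11)² = 24(y + 7).
Vertex (-11, -7); 4p = 24 so p = 6. Opens up.

(-11, -7)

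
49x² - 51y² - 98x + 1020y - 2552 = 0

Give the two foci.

(1, 0) and (1, 20)

Rearranging, 49(x² - 2x) -51(y² - 20y) = 2552.
Complete the square in x and y: 49(x - 1)² -51(y - 10)² = 2552 + 49 - 5100 = -2499
Divide by -2499: (y - 10)²/49 - (x - 1)²/51 = 1
Hyperbola, center (1, 10), transverse axis vertical; a² = 49, b² = 51.
c² = a² + b² = 49 + 51 = 100, so c = 10.
Foci lie on the vertical axis through the center: (h, k ± c).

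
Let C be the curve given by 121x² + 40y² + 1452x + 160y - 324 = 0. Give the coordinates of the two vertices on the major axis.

(-6, -13) and (-6, 9)

Collect terms: 121(x² + 12x) + 40(y² + 4y) = 324
Complete the square in x and y: 121(x + 6)² + 40(y + 2)² = 324 + 4356 + 160 = 4840
Dividing both sides by 4840: (x + 6)²/40 + (y + 2)²/121 = 1
Ellipse, center (-6, -2), major axis vertical; a² = 121, b² = 40.
a = 11. Vertices at (h, k ± a).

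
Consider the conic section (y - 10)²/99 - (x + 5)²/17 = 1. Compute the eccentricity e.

e = 2√319/33

Center (-5, 10). The positive term is the y-term, so the transverse axis is vertical; a² = 99, b² = 17.
c² = a² + b² = 116, so c = 2√29.
e = c/a = 2√29/3√11 = 2√319/33.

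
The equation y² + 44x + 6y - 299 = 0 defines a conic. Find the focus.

Only y is squared. Complete the square in y: (y + 3)² = -44(x - 7).
Vertex (7, -3); 4p = -44 so p = -11. Opens left.
Focus is p units from the vertex along the axis: (h + p, k).

(-4, -3)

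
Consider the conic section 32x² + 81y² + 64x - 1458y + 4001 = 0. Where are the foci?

(-8, 9) and (6, 9)

Rearranging, 32(x² + 2x) + 81(y² - 18y) = -4001.
32(x + 1)² + 81(y - 9)² = -4001 + 32 + 6561 = 2592
Divide through by 2592 to get (x + 1)²/81 + (y - 9)²/32 = 1.
Ellipse, center (-1, 9), major axis horizontal; a² = 81, b² = 32.
c² = a² - b² = 81 - 32 = 49, so c = 7.
Foci lie on the horizontal axis through the center: (h ± c, k).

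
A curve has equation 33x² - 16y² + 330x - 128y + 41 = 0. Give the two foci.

(-12, -4) and (2, -4)

Group the x- and y-terms: 33(x² + 10x) -16(y² + 8y) = -41
Completing the square gives 33(x + 5)² -16(y + 4)² = -41 + 825 - 256 = 528.
Divide through by 528 to get (x + 5)²/16 - (y + 4)²/33 = 1.
Hyperbola, center (-5, -4), transverse axis horizontal; a² = 16, b² = 33.
c² = a² + b² = 16 + 33 = 49, so c = 7.
Foci lie on the horizontal axis through the center: (h ± c, k).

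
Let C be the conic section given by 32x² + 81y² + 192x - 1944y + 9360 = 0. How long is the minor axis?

Group: 32(x² + 6x) + 81(y² - 24y) = -9360
Complete the square in x and y: 32(x + 3)² + 81(y - 12)² = -9360 + 288 + 11664 = 2592
Divide through by 2592 to get (x + 3)²/81 + (y - 12)²/32 = 1.
Ellipse, center (-3, 12), major axis horizontal; a² = 81, b² = 32.
b² = 32 so b = 4√2; the minor axis has length 2b = 8√2.

8√2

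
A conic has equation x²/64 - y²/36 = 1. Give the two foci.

(-10, 0) and (10, 0)

Center (0, 0). The positive term is the x-term, so the transverse axis is horizontal; a² = 64, b² = 36.
c² = a² + b² = 64 + 36 = 100, so c = 10.
Foci lie on the horizontal axis through the center: (h ± c, k).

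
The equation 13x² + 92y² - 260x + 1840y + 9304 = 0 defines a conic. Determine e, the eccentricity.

Group: 13(x² - 20x) + 92(y² + 20y) = -9304
Complete the square: 13(x - 10)² + 92(y + 10)² = -9304 + 1300 + 9200 = 1196
Divide by 1196: (x - 10)²/92 + (y + 10)²/13 = 1
Ellipse, center (10, -10), major axis horizontal; a² = 92, b² = 13.
c² = a² - b² = 79, so c = √79.
e = c/a = √79/2√23 = √1817/46.

e = √1817/46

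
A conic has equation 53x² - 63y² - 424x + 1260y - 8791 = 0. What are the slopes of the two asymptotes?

√371/21 and -√371/21

Rearranging, 53(x² - 8x) -63(y² - 20y) = 8791.
Complete the square: 53(x - 4)² -63(y - 10)² = 8791 + 848 - 6300 = 3339
Divide through by 3339 to get (x - 4)²/63 - (y - 10)²/53 = 1.
Hyperbola, center (4, 10), transverse axis horizontal; a² = 63, b² = 53.
For a horizontal hyperbola the asymptotes have slope ±b/a.
Here that is ±√53/3√7 = ±√371/21.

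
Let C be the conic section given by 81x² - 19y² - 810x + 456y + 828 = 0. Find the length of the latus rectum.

38/9

Group: 81(x² - 10x) -19(y² - 24y) = -828
Complete the square: 81(x - 5)² -19(y - 12)² = -828 + 2025 - 2736 = -1539
Divide through by -1539 to get (y - 12)²/81 - (x - 5)²/19 = 1.
Hyperbola, center (5, 12), transverse axis vertical; a² = 81, b² = 19.
Latus rectum length = 2b²/a = 2·19/9 = 38/9.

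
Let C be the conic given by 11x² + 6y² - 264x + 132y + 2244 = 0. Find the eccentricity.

e = √55/11

Rearranging, 11(x² - 24x) + 6(y² + 22y) = -2244.
Complete the square: 11(x - 12)² + 6(y + 11)² = -2244 + 1584 + 726 = 66
Divide by 66: (x - 12)²/6 + (y + 11)²/11 = 1
Ellipse, center (12, -11), major axis vertical; a² = 11, b² = 6.
c² = a² - b² = 5, so c = √5.
e = c/a = √5/√11 = √55/11.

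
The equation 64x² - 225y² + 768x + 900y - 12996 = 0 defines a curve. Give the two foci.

Group: 64(x² + 12x) -225(y² - 4y) = 12996
64(x + 6)² -225(y - 2)² = 12996 + 2304 - 900 = 14400
Divide through by 14400 to get (x + 6)²/225 - (y - 2)²/64 = 1.
Hyperbola, center (-6, 2), transverse axis horizontal; a² = 225, b² = 64.
c² = a² + b² = 225 + 64 = 289, so c = 17.
Foci lie on the horizontal axis through the center: (h ± c, k).

(-23, 2) and (11, 2)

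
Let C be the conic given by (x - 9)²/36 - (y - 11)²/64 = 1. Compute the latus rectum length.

Center (9, 11). The positive term is the x-term, so the transverse axis is horizontal; a² = 36, b² = 64.
Latus rectum length = 2b²/a = 2·64/6 = 64/3.

64/3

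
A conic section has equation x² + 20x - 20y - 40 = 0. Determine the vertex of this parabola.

Only x is squared. Complete the square in x: (x + 10)² = 20(y + 7).
Vertex (-10, -7); 4p = 20 so p = 5. Opens up.

(-10, -7)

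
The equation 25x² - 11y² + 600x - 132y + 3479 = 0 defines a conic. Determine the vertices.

(-12, -11) and (-12, -1)

Group the x- and y-terms: 25(x² + 24x) -11(y² + 12y) = -3479
Complete the square in x and y: 25(x + 12)² -11(y + 6)² = -3479 + 3600 - 396 = -275
Dividing both sides by -275: (y + 6)²/25 - (x + 12)²/11 = 1
Hyperbola, center (-12, -6), transverse axis vertical; a² = 25, b² = 11.
a = 5. Vertices at (h, k ± a).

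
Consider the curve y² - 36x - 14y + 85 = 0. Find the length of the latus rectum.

36

Only y is squared. Complete the square in y: (y - 7)² = 36(x - 1).
Vertex (1, 7); 4p = 36 so p = 9. Opens right.
Latus rectum length = |4p| = 36.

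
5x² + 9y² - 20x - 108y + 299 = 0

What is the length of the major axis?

Collect terms: 5(x² - 4x) + 9(y² - 12y) = -299
Completing the square gives 5(x - 2)² + 9(y - 6)² = -299 + 20 + 324 = 45.
Dividing both sides by 45: (x - 2)²/9 + (y - 6)²/5 = 1
Ellipse, center (2, 6), major axis horizontal; a² = 9, b² = 5.
a² = 9 so a = 3; the major axis has length 2a = 6.

6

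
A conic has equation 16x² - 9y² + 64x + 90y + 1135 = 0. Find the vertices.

(-2, -7) and (-2, 17)

Collect terms: 16(x² + 4x) -9(y² - 10y) = -1135
Complete the square: 16(x + 2)² -9(y - 5)² = -1135 + 64 - 225 = -1296
Divide through by -1296 to get (y - 5)²/144 - (x + 2)²/81 = 1.
Hyperbola, center (-2, 5), transverse axis vertical; a² = 144, b² = 81.
a = 12. Vertices at (h, k ± a).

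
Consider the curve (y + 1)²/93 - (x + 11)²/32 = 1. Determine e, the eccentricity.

e = 5√465/93

Center (-11, -1). The positive term is the y-term, so the transverse axis is vertical; a² = 93, b² = 32.
c² = a² + b² = 125, so c = 5√5.
e = c/a = 5√5/√93 = 5√465/93.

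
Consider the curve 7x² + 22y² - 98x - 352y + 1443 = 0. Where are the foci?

(7 - √30, 8) and (7 + √30, 8)

7(x² - 14x) + 22(y² - 16y) = -1443
Completing the square gives 7(x - 7)² + 22(y - 8)² = -1443 + 343 + 1408 = 308.
Divide through by 308 to get (x - 7)²/44 + (y - 8)²/14 = 1.
Ellipse, center (7, 8), major axis horizontal; a² = 44, b² = 14.
c² = a² - b² = 44 - 14 = 30, so c = √30.
Foci lie on the horizontal axis through the center: (h ± c, k).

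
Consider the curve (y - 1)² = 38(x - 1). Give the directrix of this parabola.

x = -17/2

Vertex (1, 1); 4p = 38 so p = 19/2. Opens right.
Directrix is the vertical line x = h − p = 1 − (19/2) = -17/2.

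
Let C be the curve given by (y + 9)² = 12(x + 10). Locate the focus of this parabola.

(-7, -9)

Vertex (-10, -9); 4p = 12 so p = 3. Opens right.
Focus is p units from the vertex along the axis: (h + p, k).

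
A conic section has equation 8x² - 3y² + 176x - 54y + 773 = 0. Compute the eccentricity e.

Rearranging, 8(x² + 22x) -3(y² + 18y) = -773.
Complete the square: 8(x + 11)² -3(y + 9)² = -773 + 968 - 243 = -48
Divide by -48: (y + 9)²/16 - (x + 11)²/6 = 1
Hyperbola, center (-11, -9), transverse axis vertical; a² = 16, b² = 6.
c² = a² + b² = 22, so c = √22.
e = c/a = √22/4.

e = √22/4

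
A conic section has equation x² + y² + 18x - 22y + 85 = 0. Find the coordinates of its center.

(-9, 11)

(x² + 18x) + (y² - 22y) = -85
(x + 9)² + (y - 11)² = -85 + 81 + 121 = 117
So (x + 9)² + (y - 11)² = 117.
Circle centered at (-9, 11) with r² = 117.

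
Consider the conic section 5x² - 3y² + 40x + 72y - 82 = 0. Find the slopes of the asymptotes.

Group the x- and y-terms: 5(x² + 8x) -3(y² - 24y) = 82
Complete the square in x and y: 5(x + 4)² -3(y - 12)² = 82 + 80 - 432 = -270
Divide by -270: (y - 12)²/90 - (x + 4)²/54 = 1
Hyperbola, center (-4, 12), transverse axis vertical; a² = 90, b² = 54.
For a vertical hyperbola the asymptotes have slope ±a/b.
Here that is ±3√10/3√6 = ±√15/3.

√15/3 and -√15/3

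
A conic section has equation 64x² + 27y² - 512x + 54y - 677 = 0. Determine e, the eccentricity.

e = √37/8

Rearranging, 64(x² - 8x) + 27(y² + 2y) = 677.
Complete the square: 64(x - 4)² + 27(y + 1)² = 677 + 1024 + 27 = 1728
Divide through by 1728 to get (x - 4)²/27 + (y + 1)²/64 = 1.
Ellipse, center (4, -1), major axis vertical; a² = 64, b² = 27.
c² = a² - b² = 37, so c = √37.
e = c/a = √37/8.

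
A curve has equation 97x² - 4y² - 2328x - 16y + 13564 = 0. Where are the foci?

(12 - √101, -2) and (12 + √101, -2)

Rearranging, 97(x² - 24x) -4(y² + 4y) = -13564.
97(x - 12)² -4(y + 2)² = -13564 + 13968 - 16 = 388
Dividing both sides by 388: (x - 12)²/4 - (y + 2)²/97 = 1
Hyperbola, center (12, -2), transverse axis horizontal; a² = 4, b² = 97.
c² = a² + b² = 4 + 97 = 101, so c = √101.
Foci lie on the horizontal axis through the center: (h ± c, k).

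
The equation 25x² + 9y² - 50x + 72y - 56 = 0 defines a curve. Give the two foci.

Rearranging, 25(x² - 2x) + 9(y² + 8y) = 56.
Complete the square in x and y: 25(x - 1)² + 9(y + 4)² = 56 + 25 + 144 = 225
Dividing both sides by 225: (x - 1)²/9 + (y + 4)²/25 = 1
Ellipse, center (1, -4), major axis vertical; a² = 25, b² = 9.
c² = a² - b² = 25 - 9 = 16, so c = 4.
Foci lie on the vertical axis through the center: (h, k ± c).

(1, -8) and (1, 0)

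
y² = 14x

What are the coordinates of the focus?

(7/2, 0)

Vertex (0, 0); 4p = 14 so p = 7/2. Opens right.
Focus is p units from the vertex along the axis: (h + p, k).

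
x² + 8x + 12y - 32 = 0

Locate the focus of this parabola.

Only x is squared. Complete the square in x: (x + 4)² = -12(y - 4).
Vertex (-4, 4); 4p = -12 so p = -3. Opens down.
Focus is p units from the vertex along the axis: (h, k + p).

(-4, 1)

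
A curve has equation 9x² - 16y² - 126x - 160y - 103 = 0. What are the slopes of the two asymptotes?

3/4 and -3/4

Collect terms: 9(x² - 14x) -16(y² + 10y) = 103
Complete the square: 9(x - 7)² -16(y + 5)² = 103 + 441 - 400 = 144
Divide through by 144 to get (x - 7)²/16 - (y + 5)²/9 = 1.
Hyperbola, center (7, -5), transverse axis horizontal; a² = 16, b² = 9.
For a horizontal hyperbola the asymptotes have slope ±b/a.
Here that is ±3/4.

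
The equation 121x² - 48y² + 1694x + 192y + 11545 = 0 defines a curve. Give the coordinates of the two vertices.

121(x² + 14x) -48(y² - 4y) = -11545
Complete the square: 121(x + 7)² -48(y - 2)² = -11545 + 5929 - 192 = -5808
Divide by -5808: (y - 2)²/121 - (x + 7)²/48 = 1
Hyperbola, center (-7, 2), transverse axis vertical; a² = 121, b² = 48.
a = 11. Vertices at (h, k ± a).

(-7, -9) and (-7, 13)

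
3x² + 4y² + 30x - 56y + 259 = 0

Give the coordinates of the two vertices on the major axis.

Group: 3(x² + 10x) + 4(y² - 14y) = -259
Complete the square in x and y: 3(x + 5)² + 4(y - 7)² = -259 + 75 + 196 = 12
Divide through by 12 to get (x + 5)²/4 + (y - 7)²/3 = 1.
Ellipse, center (-5, 7), major axis horizontal; a² = 4, b² = 3.
a = 2. Vertices at (h ± a, k).

(-7, 7) and (-3, 7)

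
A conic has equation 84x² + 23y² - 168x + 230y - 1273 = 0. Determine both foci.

Rearranging, 84(x² - 2x) + 23(y² + 10y) = 1273.
Completing the square gives 84(x - 1)² + 23(y + 5)² = 1273 + 84 + 575 = 1932.
Divide by 1932: (x - 1)²/23 + (y + 5)²/84 = 1
Ellipse, center (1, -5), major axis vertical; a² = 84, b² = 23.
c² = a² - b² = 84 - 23 = 61, so c = √61.
Foci lie on the vertical axis through the center: (h, k ± c).

(1, -5 - √61) and (1, -5 + √61)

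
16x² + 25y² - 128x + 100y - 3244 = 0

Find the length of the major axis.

30

Rearranging, 16(x² - 8x) + 25(y² + 4y) = 3244.
Complete the square in x and y: 16(x - 4)² + 25(y + 2)² = 3244 + 256 + 100 = 3600
Divide by 3600: (x - 4)²/225 + (y + 2)²/144 = 1
Ellipse, center (4, -2), major axis horizontal; a² = 225, b² = 144.
a² = 225 so a = 15; the major axis has length 2a = 30.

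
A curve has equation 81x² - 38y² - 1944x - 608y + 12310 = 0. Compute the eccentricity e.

Group the x- and y-terms: 81(x² - 24x) -38(y² + 16y) = -12310
81(x - 12)² -38(y + 8)² = -12310 + 11664 - 2432 = -3078
Dividing both sides by -3078: (y + 8)²/81 - (x - 12)²/38 = 1
Hyperbola, center (12, -8), transverse axis vertical; a² = 81, b² = 38.
c² = a² + b² = 119, so c = √119.
e = c/a = √119/9.

e = √119/9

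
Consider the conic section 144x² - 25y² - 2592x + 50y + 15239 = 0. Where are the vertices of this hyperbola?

144(x² - 18x) -25(y² - 2y) = -15239
Complete the square: 144(x - 9)² -25(y - 1)² = -15239 + 11664 - 25 = -3600
Divide through by -3600 to get (y - 1)²/144 - (x - 9)²/25 = 1.
Hyperbola, center (9, 1), transverse axis vertical; a² = 144, b² = 25.
a = 12. Vertices at (h, k ± a).

(9, -11) and (9, 13)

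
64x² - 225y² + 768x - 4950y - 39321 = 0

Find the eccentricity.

e = 17/15

64(x² + 12x) -225(y² + 22y) = 39321
Completing the square gives 64(x + 6)² -225(y + 11)² = 39321 + 2304 - 27225 = 14400.
Dividing both sides by 14400: (x + 6)²/225 - (y + 11)²/64 = 1
Hyperbola, center (-6, -11), transverse axis horizontal; a² = 225, b² = 64.
c² = a² + b² = 289, so c = 17.
e = c/a = 17/15.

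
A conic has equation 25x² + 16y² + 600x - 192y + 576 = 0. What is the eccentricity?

e = 3/5

Group the x- and y-terms: 25(x² + 24x) + 16(y² - 12y) = -576
25(x + 12)² + 16(y - 6)² = -576 + 3600 + 576 = 3600
Divide by 3600: (x + 12)²/144 + (y - 6)²/225 = 1
Ellipse, center (-12, 6), major axis vertical; a² = 225, b² = 144.
c² = a² - b² = 81, so c = 9.
e = c/a = 9/15 = 3/5.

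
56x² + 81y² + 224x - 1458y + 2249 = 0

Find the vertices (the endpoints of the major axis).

(-11, 9) and (7, 9)

Group the x- and y-terms: 56(x² + 4x) + 81(y² - 18y) = -2249
56(x + 2)² + 81(y - 9)² = -2249 + 224 + 6561 = 4536
Divide by 4536: (x + 2)²/81 + (y - 9)²/56 = 1
Ellipse, center (-2, 9), major axis horizontal; a² = 81, b² = 56.
a = 9. Vertices at (h ± a, k).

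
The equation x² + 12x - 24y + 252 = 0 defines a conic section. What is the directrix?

y = 3

Only x is squared. Complete the square in x: (x + 6)² = 24(y - 9).
Vertex (-6, 9); 4p = 24 so p = 6. Opens up.
Directrix is the horizontal line y = k − p = 9 − (6) = 3.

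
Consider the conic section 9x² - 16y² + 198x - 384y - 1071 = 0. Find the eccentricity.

Collect terms: 9(x² + 22x) -16(y² + 24y) = 1071
Complete the square in x and y: 9(x + 11)² -16(y + 12)² = 1071 + 1089 - 2304 = -144
Divide by -144: (y + 12)²/9 - (x + 11)²/16 = 1
Hyperbola, center (-11, -12), transverse axis vertical; a² = 9, b² = 16.
c² = a² + b² = 25, so c = 5.
e = c/a = 5/3.

e = 5/3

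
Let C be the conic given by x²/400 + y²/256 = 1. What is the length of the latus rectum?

128/5

Center (0, 0). The larger denominator 400 sits under the x-term, so the major axis is horizontal; a² = 400, b² = 256.
Latus rectum length = 2b²/a = 2·256/20 = 128/5.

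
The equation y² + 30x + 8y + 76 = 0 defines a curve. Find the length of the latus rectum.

30

Only y is squared. Complete the square in y: (y + 4)² = -30(x + 2).
Vertex (-2, -4); 4p = -30 so p = -15/2. Opens left.
Latus rectum length = |4p| = 30.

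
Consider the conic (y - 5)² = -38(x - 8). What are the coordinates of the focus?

Vertex (8, 5); 4p = -38 so p = -19/2. Opens left.
Focus is p units from the vertex along the axis: (h + p, k).

(-3/2, 5)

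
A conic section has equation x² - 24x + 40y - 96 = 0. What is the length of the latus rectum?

40

Only x is squared. Complete the square in x: (x - 12)² = -40(y - 6).
Vertex (12, 6); 4p = -40 so p = -10. Opens down.
Latus rectum length = |4p| = 40.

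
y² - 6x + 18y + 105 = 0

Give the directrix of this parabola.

x = 5/2

Only y is squared. Complete the square in y: (y + 9)² = 6(x - 4).
Vertex (4, -9); 4p = 6 so p = 3/2. Opens right.
Directrix is the vertical line x = h − p = 4 − (3/2) = 5/2.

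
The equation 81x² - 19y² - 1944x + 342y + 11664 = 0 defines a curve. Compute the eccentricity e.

e = 10/9

Rearranging, 81(x² - 24x) -19(y² - 18y) = -11664.
81(x - 12)² -19(y - 9)² = -11664 + 11664 - 1539 = -1539
Divide by -1539: (y - 9)²/81 - (x - 12)²/19 = 1
Hyperbola, center (12, 9), transverse axis vertical; a² = 81, b² = 19.
c² = a² + b² = 100, so c = 10.
e = c/a = 10/9.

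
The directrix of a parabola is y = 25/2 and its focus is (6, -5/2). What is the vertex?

(6, 5)

The vertex is the midpoint between the focus and the directrix along the axis of symmetry.
Axis is vertical (directrix is horizontal). Vertex y-coordinate = (-5/2 + 25/2)/2 = 5; x-coordinate = 6.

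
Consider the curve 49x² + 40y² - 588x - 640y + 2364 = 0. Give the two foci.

(6, 5) and (6, 11)

Group the x- and y-terms: 49(x² - 12x) + 40(y² - 16y) = -2364
Complete the square: 49(x - 6)² + 40(y - 8)² = -2364 + 1764 + 2560 = 1960
Dividing both sides by 1960: (x - 6)²/40 + (y - 8)²/49 = 1
Ellipse, center (6, 8), major axis vertical; a² = 49, b² = 40.
c² = a² - b² = 49 - 40 = 9, so c = 3.
Foci lie on the vertical axis through the center: (h, k ± c).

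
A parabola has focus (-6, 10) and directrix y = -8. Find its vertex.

The vertex is the midpoint between the focus and the directrix along the axis of symmetry.
Axis is vertical (directrix is horizontal). Vertex y-coordinate = (10 + (-8))/2 = 1; x-coordinate = -6.

(-6, 1)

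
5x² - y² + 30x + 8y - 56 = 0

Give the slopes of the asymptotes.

√5 and -√5

Collect terms: 5(x² + 6x) -(y² - 8y) = 56
Complete the square: 5(x + 3)² -(y - 4)² = 56 + 45 - 16 = 85
Divide by 85: (x + 3)²/17 - (y - 4)²/85 = 1
Hyperbola, center (-3, 4), transverse axis horizontal; a² = 17, b² = 85.
For a horizontal hyperbola the asymptotes have slope ±b/a.
Here that is ±√85/√17 = ±√5.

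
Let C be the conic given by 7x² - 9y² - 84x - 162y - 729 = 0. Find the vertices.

(0, -9) and (12, -9)

Rearranging, 7(x² - 12x) -9(y² + 18y) = 729.
Complete the square: 7(x - 6)² -9(y + 9)² = 729 + 252 - 729 = 252
Divide through by 252 to get (x - 6)²/36 - (y + 9)²/28 = 1.
Hyperbola, center (6, -9), transverse axis horizontal; a² = 36, b² = 28.
a = 6. Vertices at (h ± a, k).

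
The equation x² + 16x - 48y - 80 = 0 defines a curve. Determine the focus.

Only x is squared. Complete the square in x: (x + 8)² = 48(y + 3).
Vertex (-8, -3); 4p = 48 so p = 12. Opens up.
Focus is p units from the vertex along the axis: (h, k + p).

(-8, 9)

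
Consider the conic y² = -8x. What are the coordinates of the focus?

(-2, 0)

Vertex (0, 0); 4p = -8 so p = -2. Opens left.
Focus is p units from the vertex along the axis: (h + p, k).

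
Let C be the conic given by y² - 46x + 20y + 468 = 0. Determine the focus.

(39/2, -10)

Only y is squared. Complete the square in y: (y + 10)² = 46(x - 8).
Vertex (8, -10); 4p = 46 so p = 23/2. Opens right.
Focus is p units from the vertex along the axis: (h + p, k).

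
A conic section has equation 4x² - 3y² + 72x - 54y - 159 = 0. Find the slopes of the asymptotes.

2√3/3 and -2√3/3

Rearranging, 4(x² + 18x) -3(y² + 18y) = 159.
Completing the square gives 4(x + 9)² -3(y + 9)² = 159 + 324 - 243 = 240.
Dividing both sides by 240: (x + 9)²/60 - (y + 9)²/80 = 1
Hyperbola, center (-9, -9), transverse axis horizontal; a² = 60, b² = 80.
For a horizontal hyperbola the asymptotes have slope ±b/a.
Here that is ±4√5/2√15 = ±2√3/3.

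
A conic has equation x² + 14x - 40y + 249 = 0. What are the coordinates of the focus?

Only x is squared. Complete the square in x: (x + 7)² = 40(y - 5).
Vertex (-7, 5); 4p = 40 so p = 10. Opens up.
Focus is p units from the vertex along the axis: (h, k + p).

(-7, 15)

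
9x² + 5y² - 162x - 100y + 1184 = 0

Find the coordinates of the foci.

9(x² - 18x) + 5(y² - 20y) = -1184
Completing the square gives 9(x - 9)² + 5(y - 10)² = -1184 + 729 + 500 = 45.
Divide by 45: (x - 9)²/5 + (y - 10)²/9 = 1
Ellipse, center (9, 10), major axis vertical; a² = 9, b² = 5.
c² = a² - b² = 9 - 5 = 4, so c = 2.
Foci lie on the vertical axis through the center: (h, k ± c).

(9, 8) and (9, 12)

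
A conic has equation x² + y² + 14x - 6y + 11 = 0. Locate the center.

(-7, 3)

Group: (x² + 14x) + (y² - 6y) = -11
Complete the square in x and y: (x + 7)² + (y - 3)² = -11 + 49 + 9 = 47
So (x + 7)² + (y - 3)² = 47.
Circle centered at (-7, 3) with r² = 47.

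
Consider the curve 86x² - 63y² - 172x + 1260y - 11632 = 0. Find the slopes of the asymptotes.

Rearranging, 86(x² - 2x) -63(y² - 20y) = 11632.
Complete the square: 86(x - 1)² -63(y - 10)² = 11632 + 86 - 6300 = 5418
Divide through by 5418 to get (x - 1)²/63 - (y - 10)²/86 = 1.
Hyperbola, center (1, 10), transverse axis horizontal; a² = 63, b² = 86.
For a horizontal hyperbola the asymptotes have slope ±b/a.
Here that is ±√86/3√7 = ±√602/21.

√602/21 and -√602/21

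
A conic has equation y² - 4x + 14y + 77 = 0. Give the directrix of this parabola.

Only y is squared. Complete the square in y: (y + 7)² = 4(x - 7).
Vertex (7, -7); 4p = 4 so p = 1. Opens right.
Directrix is the vertical line x = h − p = 7 − (1) = 6.

x = 6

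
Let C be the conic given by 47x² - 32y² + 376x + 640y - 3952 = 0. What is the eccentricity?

Collect terms: 47(x² + 8x) -32(y² - 20y) = 3952
47(x + 4)² -32(y - 10)² = 3952 + 752 - 3200 = 1504
Divide by 1504: (x + 4)²/32 - (y - 10)²/47 = 1
Hyperbola, center (-4, 10), transverse axis horizontal; a² = 32, b² = 47.
c² = a² + b² = 79, so c = √79.
e = c/a = √79/4√2 = √158/8.

e = √158/8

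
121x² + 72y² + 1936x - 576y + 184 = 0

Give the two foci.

(-8, -3) and (-8, 11)

Group the x- and y-terms: 121(x² + 16x) + 72(y² - 8y) = -184
Completing the square gives 121(x + 8)² + 72(y - 4)² = -184 + 7744 + 1152 = 8712.
Divide through by 8712 to get (x + 8)²/72 + (y - 4)²/121 = 1.
Ellipse, center (-8, 4), major axis vertical; a² = 121, b² = 72.
c² = a² - b² = 121 - 72 = 49, so c = 7.
Foci lie on the vertical axis through the center: (h, k ± c).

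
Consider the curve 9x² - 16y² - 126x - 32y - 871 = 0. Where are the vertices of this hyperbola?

9(x² - 14x) -16(y² + 2y) = 871
9(x - 7)² -16(y + 1)² = 871 + 441 - 16 = 1296
Divide through by 1296 to get (x - 7)²/144 - (y + 1)²/81 = 1.
Hyperbola, center (7, -1), transverse axis horizontal; a² = 144, b² = 81.
a = 12. Vertices at (h ± a, k).

(-5, -1) and (19, -1)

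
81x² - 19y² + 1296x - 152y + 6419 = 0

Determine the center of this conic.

81(x² + 16x) -19(y² + 8y) = -6419
Complete the square in x and y: 81(x + 8)² -19(y + 4)² = -6419 + 5184 - 304 = -1539
Dividing both sides by -1539: (y + 4)²/81 - (x + 8)²/19 = 1
Hyperbola with center (-8, -4).

(-8, -4)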